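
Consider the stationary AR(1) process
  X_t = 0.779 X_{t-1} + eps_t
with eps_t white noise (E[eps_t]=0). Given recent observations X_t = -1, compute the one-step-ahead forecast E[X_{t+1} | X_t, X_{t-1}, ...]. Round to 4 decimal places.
E[X_{t+1} \mid \mathcal F_t] = -0.7790

For an AR(p) model X_t = c + sum_i phi_i X_{t-i} + eps_t, the
one-step-ahead conditional mean is
  E[X_{t+1} | X_t, ...] = c + sum_i phi_i X_{t+1-i}.
Substitute known values:
  E[X_{t+1} | ...] = (0.779) * (-1)
                   = -0.7790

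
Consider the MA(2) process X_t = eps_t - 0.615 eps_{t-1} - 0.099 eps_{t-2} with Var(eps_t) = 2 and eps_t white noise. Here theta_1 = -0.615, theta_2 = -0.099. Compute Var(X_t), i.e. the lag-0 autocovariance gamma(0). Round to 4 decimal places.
\gamma(0) = 2.7761

For an MA(q) process X_t = eps_t + sum_i theta_i eps_{t-i} with
Var(eps_t) = sigma^2, the variance is
  gamma(0) = sigma^2 * (1 + sum_i theta_i^2).
  sum_i theta_i^2 = (-0.615)^2 + (-0.099)^2 = 0.378225 + 0.009801 = 0.388026.
  gamma(0) = 2 * (1 + 0.388026) = 2 * 1.388026 = 2.776052, which rounds to 2.7761.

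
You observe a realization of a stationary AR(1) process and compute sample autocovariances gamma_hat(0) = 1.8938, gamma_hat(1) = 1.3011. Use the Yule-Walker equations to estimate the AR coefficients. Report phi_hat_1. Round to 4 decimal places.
\hat\phi_{1} = 0.6870

The Yule-Walker equations for an AR(p) process read, in matrix form,
  Gamma_p phi = r_p,   with   (Gamma_p)_{ij} = gamma(|i - j|),
                       (r_p)_i = gamma(i),   i,j = 1..p.
Substitute the sample gammas (Toeplitz matrix and right-hand side of size 1):
  Gamma_p = [[1.8938]]
  r_p     = [1.3011]
With p = 1 this is the single equation gamma(0) phi_1 = gamma(1):
  phi_hat_1 = gamma(1) / gamma(0) = 1.3011 / 1.8938 = 0.6870.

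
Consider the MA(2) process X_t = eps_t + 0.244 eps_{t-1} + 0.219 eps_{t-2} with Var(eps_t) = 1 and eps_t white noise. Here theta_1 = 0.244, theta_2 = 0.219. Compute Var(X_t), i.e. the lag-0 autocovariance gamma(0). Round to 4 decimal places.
\gamma(0) = 1.1075

For an MA(q) process X_t = eps_t + sum_i theta_i eps_{t-i} with
Var(eps_t) = sigma^2, the variance is
  gamma(0) = sigma^2 * (1 + sum_i theta_i^2).
  sum_i theta_i^2 = (0.244)^2 + (0.219)^2 = 0.059536 + 0.047961 = 0.107497.
  gamma(0) = 1 * (1 + 0.107497) = 1 * 1.107497 = 1.107497, which rounds to 1.1075.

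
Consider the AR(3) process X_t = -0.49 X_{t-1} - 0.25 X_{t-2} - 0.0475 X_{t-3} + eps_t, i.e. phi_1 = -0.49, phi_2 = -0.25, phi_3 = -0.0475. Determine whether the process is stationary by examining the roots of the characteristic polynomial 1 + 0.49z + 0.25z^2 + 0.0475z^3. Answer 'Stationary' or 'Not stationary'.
\text{Stationary}

The AR(p) characteristic polynomial is P(z) = 1 + 0.49z + 0.25z^2 + 0.0475z^3.
Stationarity requires all roots to lie outside the unit circle, i.e. |z| > 1 for every root.
Degree 3: look for a simple real root z0 first, then factor out (1 - z/z0) and solve the remaining quadratic.
Testing z0 = -4: P(-4) = 1 + (0.49)(-4) + (0.25)(-4)^2 + (0.0475)(-4)^3
  = 1 + (-1.96) + (4) + (-3.04) = 0.  So z_0 = -4 is a root, |z_0| = 4.
Divide out the factor (1 + 0.25 z) = (1 - z/z0) (since 1/z0 = -0.25):
  P(z) = (1 + 0.25 z)(1 + (0.24) z + (0.19) z^2)
  [check: z-coef 0.24 - (-0.25) = 0.49; z^2-coef 0.19 - (-0.25)(0.24) = 0.25; z^3-coef -(-0.25)(0.19) = 0.0475.]
Remaining roots from the quadratic factor 1 + (0.24) z + (0.19) z^2:
  Set 1 + (0.24) z + (0.19) z^2 = 0, i.e. a z^2 + b z + c = 0 with a = 0.19, b = 0.24, c = 1.
  Discriminant D = b^2 - 4ac = (0.24)^2 - 4*(0.19)*1 = 0.0576 - (0.76) = -0.7024.
  D < 0, so the roots are the complex-conjugate pair z = (-b +/- i sqrt(-D)) / (2a) = -0.6316 +/- 2.2055i.
  For a conjugate pair |z|^2 = z * conj(z) = (product of roots) = c/a = 1/(0.19) = 5.263158, so |z| = sqrt(5.263158) = 2.2942 for both roots.
Moduli of all roots: 4.0000, 2.2942, 2.2942.
All moduli strictly greater than 1? Yes.
Verdict: Stationary.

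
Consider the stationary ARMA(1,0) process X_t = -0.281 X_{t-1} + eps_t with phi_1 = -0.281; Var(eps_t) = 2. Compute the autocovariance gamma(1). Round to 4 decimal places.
\gamma(1) = -0.6102

Multiply the model equation by X_{t-k} and take expectations. With theta_0 = psi_0 = 1 and psi_j the MA(infinity) weights, this gives
  gamma(k) - sum_i phi_i gamma(k-i) = c_k,
  c_k = sigma^2 * sum_{j=k..q} theta_j psi_{j-k}   (c_k = 0 for k > q),
using gamma(-m) = gamma(m).
Pure AR (q = 0): c_0 = sigma^2 = 2, c_k = 0 for k >= 1.
Equations for k = 0 and k = 1 (AR order 1):
  gamma(0) = phi_1 gamma(1) + c_0
  gamma(1) = phi_1 gamma(0) + c_1
Substituting the second into the first: gamma(0) (1 - phi_1^2) = c_0 + phi_1 c_1, so
  gamma(0) = c_0 / (1 - phi_1^2) = 2 / (1 - (-0.281)^2) = 2 / 0.921039 = 2.171461.
  gamma(1) = phi_1 gamma(0) = (-0.281)(2.171461) = -0.61018.
Therefore gamma(1) = -0.6102 (to 4 decimal places).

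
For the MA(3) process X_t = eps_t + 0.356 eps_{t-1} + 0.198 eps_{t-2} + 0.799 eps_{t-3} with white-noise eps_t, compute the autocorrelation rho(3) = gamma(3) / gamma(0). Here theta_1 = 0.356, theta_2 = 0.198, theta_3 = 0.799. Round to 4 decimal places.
\rho(3) = 0.4428

For an MA(q) process with theta_0 = 1, the autocovariance is
  gamma(k) = sigma^2 * sum_{i=0..q-k} theta_i * theta_{i+k},
and rho(k) = gamma(k) / gamma(0). Sigma^2 cancels.
  numerator   = (1)*(0.799) = 0.799.
  denominator = (1)^2 + (0.356)^2 + (0.198)^2 + (0.799)^2 = 1.804341.
  rho(3) = 0.799 / 1.804341 = 0.4428.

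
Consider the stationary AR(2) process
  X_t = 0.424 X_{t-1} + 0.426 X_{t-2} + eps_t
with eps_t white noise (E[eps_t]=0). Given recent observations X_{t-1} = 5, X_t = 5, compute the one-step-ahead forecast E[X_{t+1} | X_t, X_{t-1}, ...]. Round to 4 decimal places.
E[X_{t+1} \mid \mathcal F_t] = 4.2500

For an AR(p) model X_t = c + sum_i phi_i X_{t-i} + eps_t, the
one-step-ahead conditional mean is
  E[X_{t+1} | X_t, ...] = c + sum_i phi_i X_{t+1-i}.
Substitute known values:
  E[X_{t+1} | ...] = (0.424) * (5) + (0.426) * (5)
                   = 4.2500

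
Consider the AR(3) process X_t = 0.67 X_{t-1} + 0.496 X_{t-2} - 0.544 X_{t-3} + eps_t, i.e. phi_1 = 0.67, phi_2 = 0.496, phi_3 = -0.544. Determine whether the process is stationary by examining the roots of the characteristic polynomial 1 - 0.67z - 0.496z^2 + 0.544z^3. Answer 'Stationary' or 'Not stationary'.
\text{Stationary}

The AR(p) characteristic polynomial is P(z) = 1 - 0.67z - 0.496z^2 + 0.544z^3.
Stationarity requires all roots to lie outside the unit circle, i.e. |z| > 1 for every root.
Degree 3: look for a simple real root z0 first, then factor out (1 - z/z0) and solve the remaining quadratic.
Testing z0 = -1.25: P(-1.25) = 1 + (-0.67)(-1.25) + (-0.496)(-1.25)^2 + (0.544)(-1.25)^3
  = 1 + (0.8375) + (-0.775) + (-1.0625) = 0.  So z_0 = -1.25 is a root, |z_0| = 1.25.
Divide out the factor (1 + 0.8 z) = (1 - z/z0) (since 1/z0 = -0.8):
  P(z) = (1 + 0.8 z)(1 + (-1.47) z + (0.68) z^2)
  [check: z-coef -1.47 - (-0.8) = -0.67; z^2-coef 0.68 - (-0.8)(-1.47) = -0.496; z^3-coef -(-0.8)(0.68) = 0.544.]
Remaining roots from the quadratic factor 1 + (-1.47) z + (0.68) z^2:
  Set 1 + (-1.47) z + (0.68) z^2 = 0, i.e. a z^2 + b z + c = 0 with a = 0.68, b = -1.47, c = 1.
  Discriminant D = b^2 - 4ac = (-1.47)^2 - 4*(0.68)*1 = 2.1609 - (2.72) = -0.5591.
  D < 0, so the roots are the complex-conjugate pair z = (-b +/- i sqrt(-D)) / (2a) = 1.0809 +/- 0.5498i.
  For a conjugate pair |z|^2 = z * conj(z) = (product of roots) = c/a = 1/(0.68) = 1.470588, so |z| = sqrt(1.470588) = 1.2127 for both roots.
Moduli of all roots: 1.2500, 1.2127, 1.2127.
All moduli strictly greater than 1? Yes.
Verdict: Stationary.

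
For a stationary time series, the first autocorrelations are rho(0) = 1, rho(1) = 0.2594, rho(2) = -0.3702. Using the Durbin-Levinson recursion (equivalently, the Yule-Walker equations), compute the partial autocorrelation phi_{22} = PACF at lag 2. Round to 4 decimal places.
\phi_{22} = -0.4690

The PACF at lag k is phi_{kk}, the last component of the solution
to the Yule-Walker system G_k phi = r_k where
  (G_k)_{ij} = rho(|i - j|), (r_k)_i = rho(i), i,j = 1..k.
Equivalently, Durbin-Levinson gives phi_{kk} iteratively:
  phi_{11} = rho(1)
  phi_{kk} = [rho(k) - sum_{j=1..k-1} phi_{k-1,j} rho(k-j)]
            / [1 - sum_{j=1..k-1} phi_{k-1,j} rho(j)],
  phi_{k,j} = phi_{k-1,j} - phi_{kk} phi_{k-1,k-j},  j = 1..k-1.
Step k = 1:
  phi_11 = rho(1) = 0.2594.
Step k = 2:
  phi_22 = [rho(2) - phi_11 rho(1)] / [1 - phi_11 rho(1)] = [-0.3702 - (0.2594)(0.2594)] / [1 - (0.2594)(0.2594)]
         = -0.43748836 / 0.93271164 = -0.469.
Therefore phi_{22} = -0.4690.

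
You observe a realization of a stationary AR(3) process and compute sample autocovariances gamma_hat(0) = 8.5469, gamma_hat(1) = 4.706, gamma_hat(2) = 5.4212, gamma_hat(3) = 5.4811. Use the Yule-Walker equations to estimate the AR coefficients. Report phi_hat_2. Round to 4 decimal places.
\hat\phi_{2} = 0.3700

The Yule-Walker equations for an AR(p) process read, in matrix form,
  Gamma_p phi = r_p,   with   (Gamma_p)_{ij} = gamma(|i - j|),
                       (r_p)_i = gamma(i),   i,j = 1..p.
Substitute the sample gammas (Toeplitz matrix and right-hand side of size 3):
  Gamma_p = [[8.5469, 4.706, 5.4212], [4.706, 8.5469, 4.706], [5.4212, 4.706, 8.5469]]
  r_p     = [4.706, 5.4212, 5.4811]
Written out (R1..R3):
  (R1) 8.5469 phi_1 + 4.706 phi_2 + 5.4212 phi_3 = 4.706
  (R2) 4.706 phi_1 + 8.5469 phi_2 + 4.706 phi_3 = 5.4212
  (R3) 5.4212 phi_1 + 4.706 phi_2 + 8.5469 phi_3 = 5.4811
Gaussian elimination:
  R2 <- R2 - (4.706/8.5469) R1 = R2 - (0.550609) R1:  5.955734 phi_2 + 1.721039 phi_3 = 2.830034
  R3 <- R3 - (5.4212/8.5469) R1 = R3 - (0.634288) R1:  1.721039 phi_2 + 5.108295 phi_3 = 2.496139
  R3 <- R3 - (1.721039/5.955734) R2 = R3 - (0.288972) R2:  4.610964 phi_3 = 1.678339
Back-substitution:
  phi_hat_3 = 1.678339 / 4.610964 = 0.363989
  phi_hat_2 = (2.830034 - (1.721039)(0.363989)) / 5.955734 = 0.369996
  phi_hat_1 = (4.706 - (4.706)(0.369996) - (5.4212)(0.363989)) / 8.5469 = 0.116012
So phi_hat = [0.1160, 0.3700, 0.3640].
Therefore phi_hat_2 = 0.3700.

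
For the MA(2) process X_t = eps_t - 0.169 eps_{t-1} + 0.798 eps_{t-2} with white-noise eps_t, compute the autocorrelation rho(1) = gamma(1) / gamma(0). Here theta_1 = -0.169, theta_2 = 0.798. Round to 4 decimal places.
\rho(1) = -0.1825

For an MA(q) process with theta_0 = 1, the autocovariance is
  gamma(k) = sigma^2 * sum_{i=0..q-k} theta_i * theta_{i+k},
and rho(k) = gamma(k) / gamma(0). Sigma^2 cancels.
  numerator   = (1)*(-0.169) + (-0.169)*(0.798) = -0.303862.
  denominator = (1)^2 + (-0.169)^2 + (0.798)^2 = 1.665365.
  rho(1) = -0.303862 / 1.665365 = -0.1825.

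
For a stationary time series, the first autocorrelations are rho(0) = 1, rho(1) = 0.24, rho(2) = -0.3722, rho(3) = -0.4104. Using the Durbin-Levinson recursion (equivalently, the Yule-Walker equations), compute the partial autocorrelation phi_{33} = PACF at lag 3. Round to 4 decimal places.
\phi_{33} = -0.2289

The PACF at lag k is phi_{kk}, the last component of the solution
to the Yule-Walker system G_k phi = r_k where
  (G_k)_{ij} = rho(|i - j|), (r_k)_i = rho(i), i,j = 1..k.
Equivalently, Durbin-Levinson gives phi_{kk} iteratively:
  phi_{11} = rho(1)
  phi_{kk} = [rho(k) - sum_{j=1..k-1} phi_{k-1,j} rho(k-j)]
            / [1 - sum_{j=1..k-1} phi_{k-1,j} rho(j)],
  phi_{k,j} = phi_{k-1,j} - phi_{kk} phi_{k-1,k-j},  j = 1..k-1.
Step k = 1:
  phi_11 = rho(1) = 0.24.
Step k = 2:
  phi_22 = [rho(2) - phi_11 rho(1)] / [1 - phi_11 rho(1)] = [-0.3722 - (0.24)(0.24)] / [1 - (0.24)(0.24)]
         = -0.4298 / 0.9424 = -0.45607.
  Update: phi_21 = phi_11 - phi_22 phi_11 = 0.24 - (-0.45607)(0.24) = 0.349457.
Step k = 3:
  phi_33 = [rho(3) - phi_21 rho(2) - phi_22 rho(1)] / [1 - phi_21 rho(1) - phi_22 rho(2)]
    numerator   = -0.4104 - (0.349457)(-0.3722) - (-0.45607)(0.24) = -0.17087551
    denominator = 1 - (0.349457)(0.24) - (-0.45607)(-0.3722) = 0.74638128
  phi_33 = -0.17087551 / 0.74638128 = -0.2289.
Therefore phi_{33} = -0.2289.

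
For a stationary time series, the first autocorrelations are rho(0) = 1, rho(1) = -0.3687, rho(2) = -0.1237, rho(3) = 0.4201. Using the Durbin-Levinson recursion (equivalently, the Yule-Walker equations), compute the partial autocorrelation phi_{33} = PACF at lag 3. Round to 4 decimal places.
\phi_{33} = 0.3180

The PACF at lag k is phi_{kk}, the last component of the solution
to the Yule-Walker system G_k phi = r_k where
  (G_k)_{ij} = rho(|i - j|), (r_k)_i = rho(i), i,j = 1..k.
Equivalently, Durbin-Levinson gives phi_{kk} iteratively:
  phi_{11} = rho(1)
  phi_{kk} = [rho(k) - sum_{j=1..k-1} phi_{k-1,j} rho(k-j)]
            / [1 - sum_{j=1..k-1} phi_{k-1,j} rho(j)],
  phi_{k,j} = phi_{k-1,j} - phi_{kk} phi_{k-1,k-j},  j = 1..k-1.
Step k = 1:
  phi_11 = rho(1) = -0.3687.
Step k = 2:
  phi_22 = [rho(2) - phi_11 rho(1)] / [1 - phi_11 rho(1)] = [-0.1237 - (-0.3687)(-0.3687)] / [1 - (-0.3687)(-0.3687)]
         = -0.25963969 / 0.86406031 = -0.300488.
  Update: phi_21 = phi_11 - phi_22 phi_11 = -0.3687 - (-0.300488)(-0.3687) = -0.47949.
Step k = 3:
  phi_33 = [rho(3) - phi_21 rho(2) - phi_22 rho(1)] / [1 - phi_21 rho(1) - phi_22 rho(2)]
    numerator   = 0.4201 - (-0.47949)(-0.1237) - (-0.300488)(-0.3687) = 0.2499972
    denominator = 1 - (-0.47949)(-0.3687) - (-0.300488)(-0.1237) = 0.78604172
  phi_33 = 0.2499972 / 0.78604172 = 0.318.
Therefore phi_{33} = 0.3180.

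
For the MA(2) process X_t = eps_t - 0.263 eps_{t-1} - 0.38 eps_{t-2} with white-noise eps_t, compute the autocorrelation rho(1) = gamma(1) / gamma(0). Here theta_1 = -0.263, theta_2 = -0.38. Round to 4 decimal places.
\rho(1) = -0.1344

For an MA(q) process with theta_0 = 1, the autocovariance is
  gamma(k) = sigma^2 * sum_{i=0..q-k} theta_i * theta_{i+k},
and rho(k) = gamma(k) / gamma(0). Sigma^2 cancels.
  numerator   = (1)*(-0.263) + (-0.263)*(-0.38) = -0.16306.
  denominator = (1)^2 + (-0.263)^2 + (-0.38)^2 = 1.213569.
  rho(1) = -0.16306 / 1.213569 = -0.1344.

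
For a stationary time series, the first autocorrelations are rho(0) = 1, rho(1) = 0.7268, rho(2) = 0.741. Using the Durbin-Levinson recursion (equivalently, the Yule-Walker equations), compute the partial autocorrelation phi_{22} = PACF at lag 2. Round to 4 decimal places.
\phi_{22} = 0.4510

The PACF at lag k is phi_{kk}, the last component of the solution
to the Yule-Walker system G_k phi = r_k where
  (G_k)_{ij} = rho(|i - j|), (r_k)_i = rho(i), i,j = 1..k.
Equivalently, Durbin-Levinson gives phi_{kk} iteratively:
  phi_{11} = rho(1)
  phi_{kk} = [rho(k) - sum_{j=1..k-1} phi_{k-1,j} rho(k-j)]
            / [1 - sum_{j=1..k-1} phi_{k-1,j} rho(j)],
  phi_{k,j} = phi_{k-1,j} - phi_{kk} phi_{k-1,k-j},  j = 1..k-1.
Step k = 1:
  phi_11 = rho(1) = 0.7268.
Step k = 2:
  phi_22 = [rho(2) - phi_11 rho(1)] / [1 - phi_11 rho(1)] = [0.741 - (0.7268)(0.7268)] / [1 - (0.7268)(0.7268)]
         = 0.21276176 / 0.47176176 = 0.451.
Therefore phi_{22} = 0.4510.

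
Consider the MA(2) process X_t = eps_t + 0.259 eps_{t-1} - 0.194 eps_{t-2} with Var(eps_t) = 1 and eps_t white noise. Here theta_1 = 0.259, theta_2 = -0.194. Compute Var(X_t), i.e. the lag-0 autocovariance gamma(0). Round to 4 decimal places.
\gamma(0) = 1.1047

For an MA(q) process X_t = eps_t + sum_i theta_i eps_{t-i} with
Var(eps_t) = sigma^2, the variance is
  gamma(0) = sigma^2 * (1 + sum_i theta_i^2).
  sum_i theta_i^2 = (0.259)^2 + (-0.194)^2 = 0.067081 + 0.037636 = 0.104717.
  gamma(0) = 1 * (1 + 0.104717) = 1 * 1.104717 = 1.104717, which rounds to 1.1047.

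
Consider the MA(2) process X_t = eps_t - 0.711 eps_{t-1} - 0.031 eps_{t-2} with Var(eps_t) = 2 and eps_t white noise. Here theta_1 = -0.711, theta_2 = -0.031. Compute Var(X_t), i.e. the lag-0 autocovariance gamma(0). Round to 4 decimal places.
\gamma(0) = 3.0130

For an MA(q) process X_t = eps_t + sum_i theta_i eps_{t-i} with
Var(eps_t) = sigma^2, the variance is
  gamma(0) = sigma^2 * (1 + sum_i theta_i^2).
  sum_i theta_i^2 = (-0.711)^2 + (-0.031)^2 = 0.505521 + 0.000961 = 0.506482.
  gamma(0) = 2 * (1 + 0.506482) = 2 * 1.506482 = 3.012964, which rounds to 3.0130.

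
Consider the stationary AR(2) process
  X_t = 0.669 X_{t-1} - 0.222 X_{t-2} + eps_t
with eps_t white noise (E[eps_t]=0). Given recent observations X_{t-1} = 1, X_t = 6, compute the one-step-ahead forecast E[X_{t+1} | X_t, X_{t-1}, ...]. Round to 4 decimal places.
E[X_{t+1} \mid \mathcal F_t] = 3.7920

For an AR(p) model X_t = c + sum_i phi_i X_{t-i} + eps_t, the
one-step-ahead conditional mean is
  E[X_{t+1} | X_t, ...] = c + sum_i phi_i X_{t+1-i}.
Substitute known values:
  E[X_{t+1} | ...] = (0.669) * (6) + (-0.222) * (1)
                   = 3.7920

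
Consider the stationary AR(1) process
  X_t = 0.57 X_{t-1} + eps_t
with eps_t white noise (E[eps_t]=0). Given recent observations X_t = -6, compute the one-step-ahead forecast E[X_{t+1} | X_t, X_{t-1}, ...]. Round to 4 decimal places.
E[X_{t+1} \mid \mathcal F_t] = -3.4200

For an AR(p) model X_t = c + sum_i phi_i X_{t-i} + eps_t, the
one-step-ahead conditional mean is
  E[X_{t+1} | X_t, ...] = c + sum_i phi_i X_{t+1-i}.
Substitute known values:
  E[X_{t+1} | ...] = (0.57) * (-6)
                   = -3.4200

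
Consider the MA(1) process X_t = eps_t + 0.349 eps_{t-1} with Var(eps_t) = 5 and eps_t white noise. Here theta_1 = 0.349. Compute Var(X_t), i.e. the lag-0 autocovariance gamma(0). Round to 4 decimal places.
\gamma(0) = 5.6090

For an MA(q) process X_t = eps_t + sum_i theta_i eps_{t-i} with
Var(eps_t) = sigma^2, the variance is
  gamma(0) = sigma^2 * (1 + sum_i theta_i^2).
  sum_i theta_i^2 = (0.349)^2 = 0.121801.
  gamma(0) = 5 * (1 + 0.121801) = 5 * 1.121801 = 5.609005, which rounds to 5.6090.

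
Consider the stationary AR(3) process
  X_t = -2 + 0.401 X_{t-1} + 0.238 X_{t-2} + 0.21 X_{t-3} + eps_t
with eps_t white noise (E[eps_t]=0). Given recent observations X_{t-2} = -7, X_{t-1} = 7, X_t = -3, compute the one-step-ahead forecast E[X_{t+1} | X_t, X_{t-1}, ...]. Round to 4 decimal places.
E[X_{t+1} \mid \mathcal F_t] = -3.0070

For an AR(p) model X_t = c + sum_i phi_i X_{t-i} + eps_t, the
one-step-ahead conditional mean is
  E[X_{t+1} | X_t, ...] = c + sum_i phi_i X_{t+1-i}.
Substitute known values:
  E[X_{t+1} | ...] = -2 + (0.401) * (-3) + (0.238) * (7) + (0.21) * (-7)
                   = -3.0070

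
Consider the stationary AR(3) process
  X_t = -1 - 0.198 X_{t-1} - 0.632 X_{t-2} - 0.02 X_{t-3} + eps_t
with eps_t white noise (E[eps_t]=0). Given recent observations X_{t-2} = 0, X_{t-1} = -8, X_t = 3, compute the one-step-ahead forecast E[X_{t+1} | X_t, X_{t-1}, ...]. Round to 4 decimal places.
E[X_{t+1} \mid \mathcal F_t] = 3.4620

For an AR(p) model X_t = c + sum_i phi_i X_{t-i} + eps_t, the
one-step-ahead conditional mean is
  E[X_{t+1} | X_t, ...] = c + sum_i phi_i X_{t+1-i}.
Substitute known values:
  E[X_{t+1} | ...] = -1 + (-0.198) * (3) + (-0.632) * (-8) + (-0.02) * (0)
                   = 3.4620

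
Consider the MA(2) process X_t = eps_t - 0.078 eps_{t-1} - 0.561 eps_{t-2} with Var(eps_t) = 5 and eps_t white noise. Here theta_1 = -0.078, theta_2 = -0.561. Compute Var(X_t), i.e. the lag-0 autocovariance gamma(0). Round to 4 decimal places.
\gamma(0) = 6.6040

For an MA(q) process X_t = eps_t + sum_i theta_i eps_{t-i} with
Var(eps_t) = sigma^2, the variance is
  gamma(0) = sigma^2 * (1 + sum_i theta_i^2).
  sum_i theta_i^2 = (-0.078)^2 + (-0.561)^2 = 0.006084 + 0.314721 = 0.320805.
  gamma(0) = 5 * (1 + 0.320805) = 5 * 1.320805 = 6.604025, which rounds to 6.6040.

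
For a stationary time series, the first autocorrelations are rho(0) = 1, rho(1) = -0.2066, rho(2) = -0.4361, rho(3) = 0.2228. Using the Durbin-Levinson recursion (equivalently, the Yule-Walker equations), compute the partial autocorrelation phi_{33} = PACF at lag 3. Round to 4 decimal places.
\phi_{33} = -0.0219

The PACF at lag k is phi_{kk}, the last component of the solution
to the Yule-Walker system G_k phi = r_k where
  (G_k)_{ij} = rho(|i - j|), (r_k)_i = rho(i), i,j = 1..k.
Equivalently, Durbin-Levinson gives phi_{kk} iteratively:
  phi_{11} = rho(1)
  phi_{kk} = [rho(k) - sum_{j=1..k-1} phi_{k-1,j} rho(k-j)]
            / [1 - sum_{j=1..k-1} phi_{k-1,j} rho(j)],
  phi_{k,j} = phi_{k-1,j} - phi_{kk} phi_{k-1,k-j},  j = 1..k-1.
Step k = 1:
  phi_11 = rho(1) = -0.2066.
Step k = 2:
  phi_22 = [rho(2) - phi_11 rho(1)] / [1 - phi_11 rho(1)] = [-0.4361 - (-0.2066)(-0.2066)] / [1 - (-0.2066)(-0.2066)]
         = -0.47878356 / 0.95731644 = -0.500131.
  Update: phi_21 = phi_11 - phi_22 phi_11 = -0.2066 - (-0.500131)(-0.2066) = -0.309927.
Step k = 3:
  phi_33 = [rho(3) - phi_21 rho(2) - phi_22 rho(1)] / [1 - phi_21 rho(1) - phi_22 rho(2)]
    numerator   = 0.2228 - (-0.309927)(-0.4361) - (-0.500131)(-0.2066) = -0.01568624
    denominator = 1 - (-0.309927)(-0.2066) - (-0.500131)(-0.4361) = 0.71786197
  phi_33 = -0.01568624 / 0.71786197 = -0.0219.
Therefore phi_{33} = -0.0219.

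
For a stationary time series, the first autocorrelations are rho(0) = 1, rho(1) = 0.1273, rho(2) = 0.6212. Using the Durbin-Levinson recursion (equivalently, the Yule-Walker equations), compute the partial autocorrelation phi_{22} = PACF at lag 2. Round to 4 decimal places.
\phi_{22} = 0.6150

The PACF at lag k is phi_{kk}, the last component of the solution
to the Yule-Walker system G_k phi = r_k where
  (G_k)_{ij} = rho(|i - j|), (r_k)_i = rho(i), i,j = 1..k.
Equivalently, Durbin-Levinson gives phi_{kk} iteratively:
  phi_{11} = rho(1)
  phi_{kk} = [rho(k) - sum_{j=1..k-1} phi_{k-1,j} rho(k-j)]
            / [1 - sum_{j=1..k-1} phi_{k-1,j} rho(j)],
  phi_{k,j} = phi_{k-1,j} - phi_{kk} phi_{k-1,k-j},  j = 1..k-1.
Step k = 1:
  phi_11 = rho(1) = 0.1273.
Step k = 2:
  phi_22 = [rho(2) - phi_11 rho(1)] / [1 - phi_11 rho(1)] = [0.6212 - (0.1273)(0.1273)] / [1 - (0.1273)(0.1273)]
         = 0.60499471 / 0.98379471 = 0.615.
Therefore phi_{22} = 0.6150.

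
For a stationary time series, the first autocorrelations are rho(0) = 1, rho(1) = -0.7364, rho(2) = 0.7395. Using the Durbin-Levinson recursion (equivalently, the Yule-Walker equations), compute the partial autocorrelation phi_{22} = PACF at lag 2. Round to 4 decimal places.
\phi_{22} = 0.4309

The PACF at lag k is phi_{kk}, the last component of the solution
to the Yule-Walker system G_k phi = r_k where
  (G_k)_{ij} = rho(|i - j|), (r_k)_i = rho(i), i,j = 1..k.
Equivalently, Durbin-Levinson gives phi_{kk} iteratively:
  phi_{11} = rho(1)
  phi_{kk} = [rho(k) - sum_{j=1..k-1} phi_{k-1,j} rho(k-j)]
            / [1 - sum_{j=1..k-1} phi_{k-1,j} rho(j)],
  phi_{k,j} = phi_{k-1,j} - phi_{kk} phi_{k-1,k-j},  j = 1..k-1.
Step k = 1:
  phi_11 = rho(1) = -0.7364.
Step k = 2:
  phi_22 = [rho(2) - phi_11 rho(1)] / [1 - phi_11 rho(1)] = [0.7395 - (-0.7364)(-0.7364)] / [1 - (-0.7364)(-0.7364)]
         = 0.19721504 / 0.45771504 = 0.4309.
Therefore phi_{22} = 0.4309.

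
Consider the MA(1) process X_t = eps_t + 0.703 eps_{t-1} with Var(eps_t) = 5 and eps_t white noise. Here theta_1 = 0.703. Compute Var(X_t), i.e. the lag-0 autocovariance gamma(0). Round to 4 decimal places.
\gamma(0) = 7.4710

For an MA(q) process X_t = eps_t + sum_i theta_i eps_{t-i} with
Var(eps_t) = sigma^2, the variance is
  gamma(0) = sigma^2 * (1 + sum_i theta_i^2).
  sum_i theta_i^2 = (0.703)^2 = 0.494209.
  gamma(0) = 5 * (1 + 0.494209) = 5 * 1.494209 = 7.471045, which rounds to 7.4710.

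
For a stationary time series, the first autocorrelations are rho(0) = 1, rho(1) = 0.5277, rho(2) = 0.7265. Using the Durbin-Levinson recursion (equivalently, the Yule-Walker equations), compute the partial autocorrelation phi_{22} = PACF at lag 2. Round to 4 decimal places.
\phi_{22} = 0.6209

The PACF at lag k is phi_{kk}, the last component of the solution
to the Yule-Walker system G_k phi = r_k where
  (G_k)_{ij} = rho(|i - j|), (r_k)_i = rho(i), i,j = 1..k.
Equivalently, Durbin-Levinson gives phi_{kk} iteratively:
  phi_{11} = rho(1)
  phi_{kk} = [rho(k) - sum_{j=1..k-1} phi_{k-1,j} rho(k-j)]
            / [1 - sum_{j=1..k-1} phi_{k-1,j} rho(j)],
  phi_{k,j} = phi_{k-1,j} - phi_{kk} phi_{k-1,k-j},  j = 1..k-1.
Step k = 1:
  phi_11 = rho(1) = 0.5277.
Step k = 2:
  phi_22 = [rho(2) - phi_11 rho(1)] / [1 - phi_11 rho(1)] = [0.7265 - (0.5277)(0.5277)] / [1 - (0.5277)(0.5277)]
         = 0.44803271 / 0.72153271 = 0.6209.
Therefore phi_{22} = 0.6209.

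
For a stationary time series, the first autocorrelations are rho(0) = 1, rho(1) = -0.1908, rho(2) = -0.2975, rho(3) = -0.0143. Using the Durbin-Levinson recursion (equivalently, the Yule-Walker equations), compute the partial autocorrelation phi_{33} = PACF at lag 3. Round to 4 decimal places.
\phi_{33} = -0.1850

The PACF at lag k is phi_{kk}, the last component of the solution
to the Yule-Walker system G_k phi = r_k where
  (G_k)_{ij} = rho(|i - j|), (r_k)_i = rho(i), i,j = 1..k.
Equivalently, Durbin-Levinson gives phi_{kk} iteratively:
  phi_{11} = rho(1)
  phi_{kk} = [rho(k) - sum_{j=1..k-1} phi_{k-1,j} rho(k-j)]
            / [1 - sum_{j=1..k-1} phi_{k-1,j} rho(j)],
  phi_{k,j} = phi_{k-1,j} - phi_{kk} phi_{k-1,k-j},  j = 1..k-1.
Step k = 1:
  phi_11 = rho(1) = -0.1908.
Step k = 2:
  phi_22 = [rho(2) - phi_11 rho(1)] / [1 - phi_11 rho(1)] = [-0.2975 - (-0.1908)(-0.1908)] / [1 - (-0.1908)(-0.1908)]
         = -0.33390464 / 0.96359536 = -0.34652.
  Update: phi_21 = phi_11 - phi_22 phi_11 = -0.1908 - (-0.34652)(-0.1908) = -0.256916.
Step k = 3:
  phi_33 = [rho(3) - phi_21 rho(2) - phi_22 rho(1)] / [1 - phi_21 rho(1) - phi_22 rho(2)]
    numerator   = -0.0143 - (-0.256916)(-0.2975) - (-0.34652)(-0.1908) = -0.15684842
    denominator = 1 - (-0.256916)(-0.1908) - (-0.34652)(-0.2975) = 0.84789087
  phi_33 = -0.15684842 / 0.84789087 = -0.185.
Therefore phi_{33} = -0.1850.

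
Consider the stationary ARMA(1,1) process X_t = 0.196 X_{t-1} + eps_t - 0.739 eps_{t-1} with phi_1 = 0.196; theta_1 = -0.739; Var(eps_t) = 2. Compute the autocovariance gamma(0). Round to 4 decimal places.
\gamma(0) = 2.6133

Multiply the model equation by X_{t-k} and take expectations. With theta_0 = psi_0 = 1 and psi_j the MA(infinity) weights, this gives
  gamma(k) - sum_i phi_i gamma(k-i) = c_k,
  c_k = sigma^2 * sum_{j=k..q} theta_j psi_{j-k}   (c_k = 0 for k > q),
using gamma(-m) = gamma(m).
psi-weights needed (psi_j = theta_j + sum_i phi_i psi_{j-i}):
  psi_1 = theta_1 + phi_1 = -0.739 + (0.196) = -0.543
Right-hand sides:
  c_0 = sigma^2 (1 + theta_1 psi_1) = 2 * (1 + (-0.739)(-0.543)) = 2 * 1.401277 = 2.802554
  c_1 = sigma^2 theta_1 = 2 * (-0.739) = -1.478
  c_2 = 0
Equations for k = 0 and k = 1 (AR order 1):
  gamma(0) = phi_1 gamma(1) + c_0
  gamma(1) = phi_1 gamma(0) + c_1
Substituting the second into the first: gamma(0) (1 - phi_1^2) = c_0 + phi_1 c_1, so
  gamma(0) = (c_0 + phi_1 c_1) / (1 - phi_1^2) = (2.802554 + (0.196)(-1.478)) / (1 - (0.196)^2) = 2.512866 / 0.961584 = 2.613257.
Therefore gamma(0) = 2.6133 (to 4 decimal places).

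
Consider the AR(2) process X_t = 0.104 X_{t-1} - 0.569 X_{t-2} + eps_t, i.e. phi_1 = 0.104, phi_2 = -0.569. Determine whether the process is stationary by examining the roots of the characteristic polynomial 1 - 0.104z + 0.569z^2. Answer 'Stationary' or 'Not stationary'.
\text{Stationary}

The AR(p) characteristic polynomial is P(z) = 1 - 0.104z + 0.569z^2.
Stationarity requires all roots to lie outside the unit circle, i.e. |z| > 1 for every root.
Set 1 + (-0.104) z + (0.569) z^2 = 0, i.e. a z^2 + b z + c = 0 with a = 0.569, b = -0.104, c = 1.
Discriminant D = b^2 - 4ac = (-0.104)^2 - 4*(0.569)*1 = 0.010816 - (2.276) = -2.265184.
D < 0, so the roots are the complex-conjugate pair z = (-b +/- i sqrt(-D)) / (2a) = 0.0914 +/- 1.3225i.
For a conjugate pair |z|^2 = z * conj(z) = (product of roots) = c/a = 1/(0.569) = 1.757469, so |z| = sqrt(1.757469) = 1.3257 for both roots.
Moduli of all roots: 1.3257, 1.3257.
All moduli strictly greater than 1? Yes.
Verdict: Stationary.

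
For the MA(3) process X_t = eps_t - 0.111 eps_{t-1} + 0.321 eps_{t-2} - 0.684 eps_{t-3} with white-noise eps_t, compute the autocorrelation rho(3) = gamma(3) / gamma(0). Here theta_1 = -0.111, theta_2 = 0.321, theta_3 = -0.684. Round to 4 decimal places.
\rho(3) = -0.4320

For an MA(q) process with theta_0 = 1, the autocovariance is
  gamma(k) = sigma^2 * sum_{i=0..q-k} theta_i * theta_{i+k},
and rho(k) = gamma(k) / gamma(0). Sigma^2 cancels.
  numerator   = (1)*(-0.684) = -0.684.
  denominator = (1)^2 + (-0.111)^2 + (0.321)^2 + (-0.684)^2 = 1.583218.
  rho(3) = -0.684 / 1.583218 = -0.4320.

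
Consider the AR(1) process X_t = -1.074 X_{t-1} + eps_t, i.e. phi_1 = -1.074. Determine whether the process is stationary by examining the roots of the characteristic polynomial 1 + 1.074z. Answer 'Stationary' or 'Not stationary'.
\text{Not stationary}

The AR(p) characteristic polynomial is P(z) = 1 + 1.074z.
Stationarity requires all roots to lie outside the unit circle, i.e. |z| > 1 for every root.
This is linear in z: 1 + (1.074) z = 0  =>  z = -1/(1.074) = -0.931099,  |z| = 0.931099.
Moduli of all roots: 0.9311.
All moduli strictly greater than 1? No.
Verdict: Not stationary.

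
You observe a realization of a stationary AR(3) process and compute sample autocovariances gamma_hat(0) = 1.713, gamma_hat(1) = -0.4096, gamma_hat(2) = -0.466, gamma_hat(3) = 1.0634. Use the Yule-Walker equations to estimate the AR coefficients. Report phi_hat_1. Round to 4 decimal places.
\hat\phi_{1} = -0.1330

The Yule-Walker equations for an AR(p) process read, in matrix form,
  Gamma_p phi = r_p,   with   (Gamma_p)_{ij} = gamma(|i - j|),
                       (r_p)_i = gamma(i),   i,j = 1..p.
Substitute the sample gammas (Toeplitz matrix and right-hand side of size 3):
  Gamma_p = [[1.713, -0.4096, -0.466], [-0.4096, 1.713, -0.4096], [-0.466, -0.4096, 1.713]]
  r_p     = [-0.4096, -0.466, 1.0634]
Written out (R1..R3):
  (R1) 1.713 phi_1 - 0.4096 phi_2 - 0.466 phi_3 = -0.4096
  (R2) -0.4096 phi_1 + 1.713 phi_2 - 0.4096 phi_3 = -0.466
  (R3) -0.466 phi_1 - 0.4096 phi_2 + 1.713 phi_3 = 1.0634
Gaussian elimination:
  R2 <- R2 - (-0.4096/1.713) R1 = R2 - (-0.239113) R1:  1.615059 phi_2 - 0.521027 phi_3 = -0.563941
  R3 <- R3 - (-0.466/1.713) R1 = R3 - (-0.272037) R1:  -0.521027 phi_2 + 1.586231 phi_3 = 0.951973
  R3 <- R3 - (-0.521027/1.615059) R2 = R3 - (-0.322605) R2:  1.418145 phi_3 = 0.770043
Back-substitution:
  phi_hat_3 = 0.770043 / 1.418145 = 0.542993
  phi_hat_2 = (-0.563941 - (-0.521027)(0.542993)) / 1.615059 = -0.174004
  phi_hat_1 = (-0.4096 - (-0.4096)(-0.174004) - (-0.466)(0.542993)) / 1.713 = -0.133005
So phi_hat = [-0.1330, -0.1740, 0.5430].
Therefore phi_hat_1 = -0.1330.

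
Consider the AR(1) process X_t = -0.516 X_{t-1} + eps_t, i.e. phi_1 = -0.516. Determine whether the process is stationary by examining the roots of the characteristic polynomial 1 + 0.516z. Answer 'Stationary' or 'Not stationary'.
\text{Stationary}

The AR(p) characteristic polynomial is P(z) = 1 + 0.516z.
Stationarity requires all roots to lie outside the unit circle, i.e. |z| > 1 for every root.
This is linear in z: 1 + (0.516) z = 0  =>  z = -1/(0.516) = -1.937984,  |z| = 1.937984.
Moduli of all roots: 1.9380.
All moduli strictly greater than 1? Yes.
Verdict: Stationary.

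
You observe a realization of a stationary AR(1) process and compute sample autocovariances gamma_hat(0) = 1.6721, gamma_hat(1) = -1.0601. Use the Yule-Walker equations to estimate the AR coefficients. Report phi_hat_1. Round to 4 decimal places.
\hat\phi_{1} = -0.6340

The Yule-Walker equations for an AR(p) process read, in matrix form,
  Gamma_p phi = r_p,   with   (Gamma_p)_{ij} = gamma(|i - j|),
                       (r_p)_i = gamma(i),   i,j = 1..p.
Substitute the sample gammas (Toeplitz matrix and right-hand side of size 1):
  Gamma_p = [[1.6721]]
  r_p     = [-1.0601]
With p = 1 this is the single equation gamma(0) phi_1 = gamma(1):
  phi_hat_1 = gamma(1) / gamma(0) = -1.0601 / 1.6721 = -0.6340.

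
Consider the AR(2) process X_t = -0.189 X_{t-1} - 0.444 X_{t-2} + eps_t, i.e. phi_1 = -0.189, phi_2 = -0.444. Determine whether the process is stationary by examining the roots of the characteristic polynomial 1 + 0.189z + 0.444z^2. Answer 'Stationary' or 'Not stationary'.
\text{Stationary}

The AR(p) characteristic polynomial is P(z) = 1 + 0.189z + 0.444z^2.
Stationarity requires all roots to lie outside the unit circle, i.e. |z| > 1 for every root.
Set 1 + (0.189) z + (0.444) z^2 = 0, i.e. a z^2 + b z + c = 0 with a = 0.444, b = 0.189, c = 1.
Discriminant D = b^2 - 4ac = (0.189)^2 - 4*(0.444)*1 = 0.035721 - (1.776) = -1.740279.
D < 0, so the roots are the complex-conjugate pair z = (-b +/- i sqrt(-D)) / (2a) = -0.2128 +/- 1.4856i.
For a conjugate pair |z|^2 = z * conj(z) = (product of roots) = c/a = 1/(0.444) = 2.252252, so |z| = sqrt(2.252252) = 1.5008 for both roots.
Moduli of all roots: 1.5008, 1.5008.
All moduli strictly greater than 1? Yes.
Verdict: Stationary.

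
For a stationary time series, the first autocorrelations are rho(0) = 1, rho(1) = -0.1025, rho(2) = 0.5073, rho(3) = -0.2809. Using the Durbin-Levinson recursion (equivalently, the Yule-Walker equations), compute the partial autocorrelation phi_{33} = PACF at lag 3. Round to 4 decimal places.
\phi_{33} = -0.2750

The PACF at lag k is phi_{kk}, the last component of the solution
to the Yule-Walker system G_k phi = r_k where
  (G_k)_{ij} = rho(|i - j|), (r_k)_i = rho(i), i,j = 1..k.
Equivalently, Durbin-Levinson gives phi_{kk} iteratively:
  phi_{11} = rho(1)
  phi_{kk} = [rho(k) - sum_{j=1..k-1} phi_{k-1,j} rho(k-j)]
            / [1 - sum_{j=1..k-1} phi_{k-1,j} rho(j)],
  phi_{k,j} = phi_{k-1,j} - phi_{kk} phi_{k-1,k-j},  j = 1..k-1.
Step k = 1:
  phi_11 = rho(1) = -0.1025.
Step k = 2:
  phi_22 = [rho(2) - phi_11 rho(1)] / [1 - phi_11 rho(1)] = [0.5073 - (-0.1025)(-0.1025)] / [1 - (-0.1025)(-0.1025)]
         = 0.49679375 / 0.98949375 = 0.502069.
  Update: phi_21 = phi_11 - phi_22 phi_11 = -0.1025 - (0.502069)(-0.1025) = -0.051038.
Step k = 3:
  phi_33 = [rho(3) - phi_21 rho(2) - phi_22 rho(1)] / [1 - phi_21 rho(1) - phi_22 rho(2)]
    numerator   = -0.2809 - (-0.051038)(0.5073) - (0.502069)(-0.1025) = -0.20354641
    denominator = 1 - (-0.051038)(-0.1025) - (0.502069)(0.5073) = 0.7400692
  phi_33 = -0.20354641 / 0.7400692 = -0.275.
Therefore phi_{33} = -0.2750.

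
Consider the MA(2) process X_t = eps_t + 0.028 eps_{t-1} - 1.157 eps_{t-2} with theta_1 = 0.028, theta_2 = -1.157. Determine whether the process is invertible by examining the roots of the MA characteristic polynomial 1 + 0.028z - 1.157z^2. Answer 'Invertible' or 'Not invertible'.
\text{Not invertible}

The MA(q) characteristic polynomial is P(z) = 1 + 0.028z - 1.157z^2.
Invertibility requires all roots to lie outside the unit circle, i.e. |z| > 1 for every root.
Set 1 + (0.028) z + (-1.157) z^2 = 0, i.e. a z^2 + b z + c = 0 with a = -1.157, b = 0.028, c = 1.
Discriminant D = b^2 - 4ac = (0.028)^2 - 4*(-1.157)*1 = 0.000784 - (-4.628) = 4.628784.
D >= 0, so the roots are real: z = (-b +/- sqrt(D)) / (2a) = (-0.028 +/- 2.151461) / (-2.314).
  z_1 = (-0.028 + 2.151461) / (-2.314) = -0.9177,   |z_1| = 0.9177.
  z_2 = (-0.028 - 2.151461) / (-2.314) = 0.9419,   |z_2| = 0.9419.
Moduli of all roots: 0.9177, 0.9419.
All moduli strictly greater than 1? No.
Verdict: Not invertible.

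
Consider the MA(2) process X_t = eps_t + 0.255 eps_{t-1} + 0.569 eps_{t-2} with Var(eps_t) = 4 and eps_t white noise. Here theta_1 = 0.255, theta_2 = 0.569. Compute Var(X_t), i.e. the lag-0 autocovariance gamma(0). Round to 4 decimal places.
\gamma(0) = 5.5551

For an MA(q) process X_t = eps_t + sum_i theta_i eps_{t-i} with
Var(eps_t) = sigma^2, the variance is
  gamma(0) = sigma^2 * (1 + sum_i theta_i^2).
  sum_i theta_i^2 = (0.255)^2 + (0.569)^2 = 0.065025 + 0.323761 = 0.388786.
  gamma(0) = 4 * (1 + 0.388786) = 4 * 1.388786 = 5.555144, which rounds to 5.5551.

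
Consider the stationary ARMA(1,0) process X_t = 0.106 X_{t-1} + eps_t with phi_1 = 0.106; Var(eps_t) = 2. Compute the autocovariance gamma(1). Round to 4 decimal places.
\gamma(1) = 0.2144

Multiply the model equation by X_{t-k} and take expectations. With theta_0 = psi_0 = 1 and psi_j the MA(infinity) weights, this gives
  gamma(k) - sum_i phi_i gamma(k-i) = c_k,
  c_k = sigma^2 * sum_{j=k..q} theta_j psi_{j-k}   (c_k = 0 for k > q),
using gamma(-m) = gamma(m).
Pure AR (q = 0): c_0 = sigma^2 = 2, c_k = 0 for k >= 1.
Equations for k = 0 and k = 1 (AR order 1):
  gamma(0) = phi_1 gamma(1) + c_0
  gamma(1) = phi_1 gamma(0) + c_1
Substituting the second into the first: gamma(0) (1 - phi_1^2) = c_0 + phi_1 c_1, so
  gamma(0) = c_0 / (1 - phi_1^2) = 2 / (1 - (0.106)^2) = 2 / 0.988764 = 2.022727.
  gamma(1) = phi_1 gamma(0) = (0.106)(2.022727) = 0.214409.
Therefore gamma(1) = 0.2144 (to 4 decimal places).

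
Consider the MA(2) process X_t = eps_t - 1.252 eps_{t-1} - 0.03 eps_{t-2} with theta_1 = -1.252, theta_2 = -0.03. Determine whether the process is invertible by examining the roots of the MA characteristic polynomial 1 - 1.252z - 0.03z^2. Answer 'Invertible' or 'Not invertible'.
\text{Not invertible}

The MA(q) characteristic polynomial is P(z) = 1 - 1.252z - 0.03z^2.
Invertibility requires all roots to lie outside the unit circle, i.e. |z| > 1 for every root.
Set 1 + (-1.252) z + (-0.03) z^2 = 0, i.e. a z^2 + b z + c = 0 with a = -0.03, b = -1.252, c = 1.
Discriminant D = b^2 - 4ac = (-1.252)^2 - 4*(-0.03)*1 = 1.567504 - (-0.12) = 1.687504.
D >= 0, so the roots are real: z = (-b +/- sqrt(D)) / (2a) = (1.252 +/- 1.29904) / (-0.06).
  z_1 = (1.252 + 1.29904) / (-0.06) = -42.5173,   |z_1| = 42.5173.
  z_2 = (1.252 - 1.29904) / (-0.06) = 0.784,   |z_2| = 0.784.
Moduli of all roots: 42.5173, 0.7840.
All moduli strictly greater than 1? No.
Verdict: Not invertible.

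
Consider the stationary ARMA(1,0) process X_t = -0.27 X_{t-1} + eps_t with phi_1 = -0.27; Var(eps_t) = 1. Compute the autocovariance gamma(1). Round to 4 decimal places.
\gamma(1) = -0.2912

Multiply the model equation by X_{t-k} and take expectations. With theta_0 = psi_0 = 1 and psi_j the MA(infinity) weights, this gives
  gamma(k) - sum_i phi_i gamma(k-i) = c_k,
  c_k = sigma^2 * sum_{j=k..q} theta_j psi_{j-k}   (c_k = 0 for k > q),
using gamma(-m) = gamma(m).
Pure AR (q = 0): c_0 = sigma^2 = 1, c_k = 0 for k >= 1.
Equations for k = 0 and k = 1 (AR order 1):
  gamma(0) = phi_1 gamma(1) + c_0
  gamma(1) = phi_1 gamma(0) + c_1
Substituting the second into the first: gamma(0) (1 - phi_1^2) = c_0 + phi_1 c_1, so
  gamma(0) = c_0 / (1 - phi_1^2) = 1 / (1 - (-0.27)^2) = 1 / 0.9271 = 1.078632.
  gamma(1) = phi_1 gamma(0) = (-0.27)(1.078632) = -0.291231.
Therefore gamma(1) = -0.2912 (to 4 decimal places).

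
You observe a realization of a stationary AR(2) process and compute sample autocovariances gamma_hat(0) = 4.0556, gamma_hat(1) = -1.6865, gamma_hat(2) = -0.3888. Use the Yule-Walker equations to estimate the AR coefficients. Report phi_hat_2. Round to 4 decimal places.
\hat\phi_{2} = -0.3250

The Yule-Walker equations for an AR(p) process read, in matrix form,
  Gamma_p phi = r_p,   with   (Gamma_p)_{ij} = gamma(|i - j|),
                       (r_p)_i = gamma(i),   i,j = 1..p.
Substitute the sample gammas (Toeplitz matrix and right-hand side of size 2):
  Gamma_p = [[4.0556, -1.6865], [-1.6865, 4.0556]]
  r_p     = [-1.6865, -0.3888]
Written out:
  4.0556 phi_1 - 1.6865 phi_2 = -1.6865
  -1.6865 phi_1 + 4.0556 phi_2 = -0.3888
Solve by Cramer's rule:
  det = gamma(0)^2 - gamma(1)^2 = (4.0556)^2 - (-1.6865)^2 = 16.44789136 - 2.84428225 = 13.60360911
  phi_hat_1 = [gamma(1) gamma(0) - gamma(1) gamma(2)] / det = [(-1.6865)(4.0556) - (-1.6865)(-0.3888)] / 13.60360911 = -7.4954806 / 13.60360911 = -0.551
  phi_hat_2 = [gamma(0) gamma(2) - gamma(1)^2] / det = [(4.0556)(-0.3888) - (-1.6865)^2] / 13.60360911 = -4.42109953 / 13.60360911 = -0.325
So phi_hat = [-0.5510, -0.3250].
Therefore phi_hat_2 = -0.3250.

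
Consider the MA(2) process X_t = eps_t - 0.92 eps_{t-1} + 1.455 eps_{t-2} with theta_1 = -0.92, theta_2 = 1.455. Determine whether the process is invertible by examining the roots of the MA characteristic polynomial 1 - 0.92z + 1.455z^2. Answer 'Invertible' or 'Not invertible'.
\text{Not invertible}

The MA(q) characteristic polynomial is P(z) = 1 - 0.92z + 1.455z^2.
Invertibility requires all roots to lie outside the unit circle, i.e. |z| > 1 for every root.
Set 1 + (-0.92) z + (1.455) z^2 = 0, i.e. a z^2 + b z + c = 0 with a = 1.455, b = -0.92, c = 1.
Discriminant D = b^2 - 4ac = (-0.92)^2 - 4*(1.455)*1 = 0.8464 - (5.82) = -4.9736.
D < 0, so the roots are the complex-conjugate pair z = (-b +/- i sqrt(-D)) / (2a) = 0.3162 +/- 0.7664i.
For a conjugate pair |z|^2 = z * conj(z) = (product of roots) = c/a = 1/(1.455) = 0.687285, so |z| = sqrt(0.687285) = 0.829 for both roots.
Moduli of all roots: 0.8290, 0.8290.
All moduli strictly greater than 1? No.
Verdict: Not invertible.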